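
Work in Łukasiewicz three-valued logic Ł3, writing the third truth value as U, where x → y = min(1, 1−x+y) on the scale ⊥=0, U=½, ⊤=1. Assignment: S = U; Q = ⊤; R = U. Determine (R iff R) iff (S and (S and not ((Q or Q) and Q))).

⊥

R iff R = U iff U = ⊤
Q or Q = ⊤ or ⊤ = ⊤
(Q or Q) and Q = ⊤ and ⊤ = ⊤
not ((Q or Q) and Q) = not ⊤ = ⊥
S and not ((Q or Q) and Q) = U and ⊥ = ⊥
S and (S and not ((Q or Q) and Q)) = U and ⊥ = ⊥
(R iff R) iff (S and (S and not ((Q or Q) and Q))) = ⊤ iff ⊥ = ⊥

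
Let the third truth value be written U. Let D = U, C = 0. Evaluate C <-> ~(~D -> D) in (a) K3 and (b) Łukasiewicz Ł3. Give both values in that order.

In K3: ~D = ~U = U
~D -> D = U -> U = U  [~U | U]
~(~D -> D) = ~U = U
C <-> ~(~D -> D) = 0 <-> U = U
In Łukasiewicz Ł3: ~D = ~U = U
~D -> D = U -> U = 1  [min(1, 1−½+½)]
~(~D -> D) = ~1 = 0
C <-> ~(~D -> D) = 0 <-> 0 = 1
They differ because K3 and Łukasiewicz Ł3 treat U differently under implication.

U; 1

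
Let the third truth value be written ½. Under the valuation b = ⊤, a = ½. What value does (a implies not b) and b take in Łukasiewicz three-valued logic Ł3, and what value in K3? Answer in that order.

½; ½

In Łukasiewicz three-valued logic Ł3: not b = not ⊤ = ⊥
a implies not b = ½ implies ⊥ = ½
(a implies not b) and b = ½ and ⊤ = ½
In K3: not b = not ⊤ = ⊥
a implies not b = ½ implies ⊥ = ½  [not ½ or ⊥]
(a implies not b) and b = ½ and ⊤ = ½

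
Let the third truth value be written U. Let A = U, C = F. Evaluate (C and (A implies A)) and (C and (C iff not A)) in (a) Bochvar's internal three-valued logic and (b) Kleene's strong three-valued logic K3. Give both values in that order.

In Bochvar's internal three-valued logic: A implies A = U implies U = U  [any arg is the third value ⇒ result is the third value]
C and (A implies A) = F and U = U
not A = not U = U
C iff not A = F iff U = U
C and (C iff not A) = F and U = U
(C and (A implies A)) and (C and (C iff not A)) = U and U = U
In Kleene's strong three-valued logic K3: A implies A = U implies U = U  [not U or U]
C and (A implies A) = F and U = F
not A = not U = U
C iff not A = F iff U = U
C and (C iff not A) = F and U = F
(C and (A implies A)) and (C and (C iff not A)) = F and F = F
They differ because Bochvar's internal three-valued logic and Kleene's strong three-valued logic K3 treat U differently under the binary connectives.

U; F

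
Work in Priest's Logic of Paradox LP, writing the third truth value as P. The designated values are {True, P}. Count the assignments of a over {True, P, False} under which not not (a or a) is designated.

2

a=True: True ✓
a=P: P ✓
a=False: False ·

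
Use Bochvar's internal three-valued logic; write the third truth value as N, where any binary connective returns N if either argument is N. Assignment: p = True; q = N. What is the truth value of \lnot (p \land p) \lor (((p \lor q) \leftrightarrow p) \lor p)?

N

p \land p = True \land True = True
\lnot (p \land p) = \lnot True = False
p \lor q = True \lor N = N
(p \lor q) \leftrightarrow p = N \leftrightarrow True = N
((p \lor q) \leftrightarrow p) \lor p = N \lor True = N
\lnot (p \land p) \lor (((p \lor q) \leftrightarrow p) \lor p) = False \lor N = N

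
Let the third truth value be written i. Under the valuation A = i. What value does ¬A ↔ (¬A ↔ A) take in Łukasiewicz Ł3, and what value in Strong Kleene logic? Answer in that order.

In Łukasiewicz Ł3: ¬A = ¬i = i
¬A = ¬i = i
¬A ↔ A = i ↔ i = ⊤
¬A ↔ (¬A ↔ A) = i ↔ ⊤ = i
In Strong Kleene logic: ¬A = ¬i = i
¬A = ¬i = i
¬A ↔ A = i ↔ i = i
¬A ↔ (¬A ↔ A) = i ↔ i = i

i; i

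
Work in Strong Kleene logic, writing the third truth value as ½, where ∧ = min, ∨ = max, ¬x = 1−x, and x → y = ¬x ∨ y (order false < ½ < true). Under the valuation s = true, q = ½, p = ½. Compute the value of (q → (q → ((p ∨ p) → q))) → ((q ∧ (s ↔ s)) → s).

p ∨ p = ½ ∨ ½ = ½
(p ∨ p) → q = ½ → ½ = ½
q → ((p ∨ p) → q) = ½ → ½ = ½
q → (q → ((p ∨ p) → q)) = ½ → ½ = ½
s ↔ s = true ↔ true = true
q ∧ (s ↔ s) = ½ ∧ true = ½
(q ∧ (s ↔ s)) → s = ½ → true = true
(q → (q → ((p ∨ p) → q))) → ((q ∧ (s ↔ s)) → s) = ½ → true = true

true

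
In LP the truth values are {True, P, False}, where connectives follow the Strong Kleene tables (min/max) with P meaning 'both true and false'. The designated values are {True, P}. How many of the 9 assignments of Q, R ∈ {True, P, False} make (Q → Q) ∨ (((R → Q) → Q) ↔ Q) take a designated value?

Of the 9 assignments, 9 give a value in {True, P}.

9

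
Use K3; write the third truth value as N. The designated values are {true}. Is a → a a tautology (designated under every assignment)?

Countermodel: a=N gives N, which is not designated.

No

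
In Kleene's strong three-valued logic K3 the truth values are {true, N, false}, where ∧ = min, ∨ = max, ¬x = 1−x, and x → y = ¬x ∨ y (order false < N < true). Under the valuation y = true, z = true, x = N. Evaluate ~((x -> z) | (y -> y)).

x -> z = N -> true = true  [~N | true]
y -> y = true -> true = true
(x -> z) | (y -> y) = true | true = true
~((x -> z) | (y -> y)) = ~true = false

false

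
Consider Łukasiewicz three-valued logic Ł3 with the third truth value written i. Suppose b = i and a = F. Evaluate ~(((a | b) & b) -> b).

F

a | b = F | i = i
(a | b) & b = i & i = i
((a | b) & b) -> b = i -> i = T
~(((a | b) & b) -> b) = ~T = F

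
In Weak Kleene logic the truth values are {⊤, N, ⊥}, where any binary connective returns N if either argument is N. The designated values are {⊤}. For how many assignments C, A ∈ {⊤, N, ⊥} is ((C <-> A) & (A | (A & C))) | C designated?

2

Designated under: (C=⊤, A=⊤); (C=⊤, A=⊥).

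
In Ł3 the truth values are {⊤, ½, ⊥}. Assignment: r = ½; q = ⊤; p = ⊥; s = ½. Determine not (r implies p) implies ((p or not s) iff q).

r implies p = ½ implies ⊥ = ½  [min(1, 1−½+0)]
not (r implies p) = not ½ = ½
not s = not ½ = ½
p or not s = ⊥ or ½ = ½
(p or not s) iff q = ½ iff ⊤ = ½
not (r implies p) implies ((p or not s) iff q) = ½ implies ½ = ⊤

⊤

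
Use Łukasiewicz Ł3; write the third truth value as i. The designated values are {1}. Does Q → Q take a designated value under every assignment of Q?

Every assignment of Q over {1, i, 0} gives a value in {1}.
In particular, with Q=i: Q → Q = 1.

Yes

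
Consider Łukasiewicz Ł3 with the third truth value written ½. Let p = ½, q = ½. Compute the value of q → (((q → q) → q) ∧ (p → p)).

True

q → q = ½ → ½ = True  [min(1, 1−½+½)]
(q → q) → q = True → ½ = ½
p → p = ½ → ½ = True
((q → q) → q) ∧ (p → p) = ½ ∧ True = ½
q → (((q → q) → q) ∧ (p → p)) = ½ → ½ = True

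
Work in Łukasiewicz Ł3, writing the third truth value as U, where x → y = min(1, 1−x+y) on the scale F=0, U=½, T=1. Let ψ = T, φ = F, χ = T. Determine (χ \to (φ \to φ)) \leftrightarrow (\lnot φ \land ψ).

φ \to φ = F \to F = T
χ \to (φ \to φ) = T \to T = T
\lnot φ = \lnot F = T
\lnot φ \land ψ = T \land T = T
(χ \to (φ \to φ)) \leftrightarrow (\lnot φ \land ψ) = T \leftrightarrow T = T

T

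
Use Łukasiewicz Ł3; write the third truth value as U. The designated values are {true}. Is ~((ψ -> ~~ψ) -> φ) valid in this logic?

No

Countermodel: ψ=true, φ=true gives false, which is not designated.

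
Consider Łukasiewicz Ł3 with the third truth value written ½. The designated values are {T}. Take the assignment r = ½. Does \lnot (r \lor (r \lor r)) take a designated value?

No

r \lor r = ½ \lor ½ = ½
r \lor (r \lor r) = ½ \lor ½ = ½
\lnot (r \lor (r \lor r)) = \lnot ½ = ½
½ ∉ {T}.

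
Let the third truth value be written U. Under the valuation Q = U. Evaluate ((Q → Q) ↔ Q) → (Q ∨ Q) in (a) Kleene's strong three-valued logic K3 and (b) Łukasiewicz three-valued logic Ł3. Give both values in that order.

U; T

In Kleene's strong three-valued logic K3: Q → Q = U → U = U
(Q → Q) ↔ Q = U ↔ U = U
Q ∨ Q = U ∨ U = U
((Q → Q) ↔ Q) → (Q ∨ Q) = U → U = U
In Łukasiewicz three-valued logic Ł3: Q → Q = U → U = T  [min(1, 1−½+½)]
(Q → Q) ↔ Q = T ↔ U = U
Q ∨ Q = U ∨ U = U
((Q → Q) ↔ Q) → (Q ∨ Q) = U → U = T
They differ because Kleene's strong three-valued logic K3 and Łukasiewicz three-valued logic Ł3 treat U differently under implication.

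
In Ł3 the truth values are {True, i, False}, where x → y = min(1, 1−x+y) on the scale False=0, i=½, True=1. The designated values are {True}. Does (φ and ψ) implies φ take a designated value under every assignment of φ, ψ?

Yes

Every assignment of φ, ψ over {True, i, False} gives a value in {True}.
In particular, with φ=i, ψ=i: (φ and ψ) implies φ = True.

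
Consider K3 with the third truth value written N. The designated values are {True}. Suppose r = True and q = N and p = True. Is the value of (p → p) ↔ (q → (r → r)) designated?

Yes

p → p = True → True = True
r → r = True → True = True
q → (r → r) = N → True = True  [¬N ∨ True]
(p → p) ↔ (q → (r → r)) = True ↔ True = True
True ∈ {True}.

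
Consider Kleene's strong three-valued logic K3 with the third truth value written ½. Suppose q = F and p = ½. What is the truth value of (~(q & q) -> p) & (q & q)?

F

q & q = F & F = F
~(q & q) = ~F = T
~(q & q) -> p = T -> ½ = ½
q & q = F & F = F
(~(q & q) -> p) & (q & q) = ½ & F = F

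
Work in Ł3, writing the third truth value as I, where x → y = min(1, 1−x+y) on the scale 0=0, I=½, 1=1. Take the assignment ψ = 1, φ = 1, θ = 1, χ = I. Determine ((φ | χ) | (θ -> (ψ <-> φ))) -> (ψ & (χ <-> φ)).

I

φ | χ = 1 | I = 1
ψ <-> φ = 1 <-> 1 = 1
θ -> (ψ <-> φ) = 1 -> 1 = 1
(φ | χ) | (θ -> (ψ <-> φ)) = 1 | 1 = 1
χ <-> φ = I <-> 1 = I  [1 − |½−1|]
ψ & (χ <-> φ) = 1 & I = I
((φ | χ) | (θ -> (ψ <-> φ))) -> (ψ & (χ <-> φ)) = 1 -> I = I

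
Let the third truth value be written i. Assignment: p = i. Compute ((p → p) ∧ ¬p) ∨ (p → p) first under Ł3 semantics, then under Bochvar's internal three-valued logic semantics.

⊤; i

In Ł3: p → p = i → i = ⊤  [min(1, 1−½+½)]
¬p = ¬i = i
(p → p) ∧ ¬p = ⊤ ∧ i = i
p → p = i → i = ⊤
((p → p) ∧ ¬p) ∨ (p → p) = i ∨ ⊤ = ⊤
In Bochvar's internal three-valued logic: p → p = i → i = i  [any arg is the third value ⇒ result is the third value]
¬p = ¬i = i
(p → p) ∧ ¬p = i ∧ i = i
p → p = i → i = i
((p → p) ∧ ¬p) ∨ (p → p) = i ∨ i = i
They differ because Ł3 and Bochvar's internal three-valued logic treat i differently under the binary connectives.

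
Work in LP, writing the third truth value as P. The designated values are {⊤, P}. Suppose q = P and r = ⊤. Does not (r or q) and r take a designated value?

No

r or q = ⊤ or P = ⊤
not (r or q) = not ⊤ = ⊥
not (r or q) and r = ⊥ and ⊤ = ⊥
⊥ ∉ {⊤, P}.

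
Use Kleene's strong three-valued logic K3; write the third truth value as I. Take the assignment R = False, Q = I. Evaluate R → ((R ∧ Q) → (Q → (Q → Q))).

True

R ∧ Q = False ∧ I = False
Q → Q = I → I = I  [¬I ∨ I]
Q → (Q → Q) = I → I = I
(R ∧ Q) → (Q → (Q → Q)) = False → I = True
R → ((R ∧ Q) → (Q → (Q → Q))) = False → True = True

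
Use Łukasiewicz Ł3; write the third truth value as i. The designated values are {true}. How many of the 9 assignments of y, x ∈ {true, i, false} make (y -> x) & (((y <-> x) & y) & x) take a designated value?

1

Designated under: (y=true, x=true).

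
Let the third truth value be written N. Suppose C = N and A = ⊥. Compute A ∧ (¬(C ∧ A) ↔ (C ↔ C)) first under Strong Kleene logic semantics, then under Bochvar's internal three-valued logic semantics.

⊥; N

In Strong Kleene logic: C ∧ A = N ∧ ⊥ = ⊥
¬(C ∧ A) = ¬⊥ = ⊤
C ↔ C = N ↔ N = N
¬(C ∧ A) ↔ (C ↔ C) = ⊤ ↔ N = N
A ∧ (¬(C ∧ A) ↔ (C ↔ C)) = ⊥ ∧ N = ⊥
In Bochvar's internal three-valued logic: C ∧ A = N ∧ ⊥ = N
¬(C ∧ A) = ¬N = N
C ↔ C = N ↔ N = N
¬(C ∧ A) ↔ (C ↔ C) = N ↔ N = N
A ∧ (¬(C ∧ A) ↔ (C ↔ C)) = ⊥ ∧ N = N
They differ because Strong Kleene logic and Bochvar's internal three-valued logic treat N differently under the binary connectives.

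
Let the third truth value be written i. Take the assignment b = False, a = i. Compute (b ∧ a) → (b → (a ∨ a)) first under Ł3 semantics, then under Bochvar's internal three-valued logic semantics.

True; i

In Ł3: b ∧ a = False ∧ i = False
a ∨ a = i ∨ i = i
b → (a ∨ a) = False → i = True
(b ∧ a) → (b → (a ∨ a)) = False → True = True
In Bochvar's internal three-valued logic: b ∧ a = False ∧ i = i
a ∨ a = i ∨ i = i
b → (a ∨ a) = False → i = i
(b ∧ a) → (b → (a ∨ a)) = i → i = i
They differ because Ł3 and Bochvar's internal three-valued logic treat i differently under the binary connectives.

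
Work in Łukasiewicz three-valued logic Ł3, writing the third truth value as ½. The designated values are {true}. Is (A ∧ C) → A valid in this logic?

Yes

Every assignment of A, C over {true, ½, false} gives a value in {true}.
In particular, with A=½, C=½: (A ∧ C) → A = true.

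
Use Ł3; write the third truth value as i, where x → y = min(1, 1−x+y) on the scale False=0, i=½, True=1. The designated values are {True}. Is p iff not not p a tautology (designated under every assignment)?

Every assignment of p over {True, i, False} gives a value in {True}.
In particular, with p=i: p iff not not p = True.

Yes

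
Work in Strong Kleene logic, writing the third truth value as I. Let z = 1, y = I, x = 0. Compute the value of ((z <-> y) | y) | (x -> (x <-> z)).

1

z <-> y = 1 <-> I = I
(z <-> y) | y = I | I = I
x <-> z = 0 <-> 1 = 0
x -> (x <-> z) = 0 -> 0 = 1
((z <-> y) | y) | (x -> (x <-> z)) = I | 1 = 1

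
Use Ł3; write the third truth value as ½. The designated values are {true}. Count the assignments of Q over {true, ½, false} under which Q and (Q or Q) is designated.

Q=true: true ✓
Q=½: ½ ·
Q=false: false ·

1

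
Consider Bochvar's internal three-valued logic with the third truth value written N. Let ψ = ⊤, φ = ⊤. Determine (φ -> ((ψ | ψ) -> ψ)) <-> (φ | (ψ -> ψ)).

⊤

ψ | ψ = ⊤ | ⊤ = ⊤
(ψ | ψ) -> ψ = ⊤ -> ⊤ = ⊤
φ -> ((ψ | ψ) -> ψ) = ⊤ -> ⊤ = ⊤
ψ -> ψ = ⊤ -> ⊤ = ⊤
φ | (ψ -> ψ) = ⊤ | ⊤ = ⊤
(φ -> ((ψ | ψ) -> ψ)) <-> (φ | (ψ -> ψ)) = ⊤ <-> ⊤ = ⊤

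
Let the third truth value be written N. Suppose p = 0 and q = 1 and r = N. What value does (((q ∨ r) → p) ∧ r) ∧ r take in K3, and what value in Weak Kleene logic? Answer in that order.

In K3: q ∨ r = 1 ∨ N = 1
(q ∨ r) → p = 1 → 0 = 0
((q ∨ r) → p) ∧ r = 0 ∧ N = 0
(((q ∨ r) → p) ∧ r) ∧ r = 0 ∧ N = 0
In Weak Kleene logic: q ∨ r = 1 ∨ N = N
(q ∨ r) → p = N → 0 = N
((q ∨ r) → p) ∧ r = N ∧ N = N
(((q ∨ r) → p) ∧ r) ∧ r = N ∧ N = N
They differ because K3 and Weak Kleene logic treat N differently under the binary connectives.

0; N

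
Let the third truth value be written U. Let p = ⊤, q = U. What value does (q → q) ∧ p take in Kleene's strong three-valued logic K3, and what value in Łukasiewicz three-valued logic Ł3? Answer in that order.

In Kleene's strong three-valued logic K3: q → q = U → U = U  [¬U ∨ U]
(q → q) ∧ p = U ∧ ⊤ = U
In Łukasiewicz three-valued logic Ł3: q → q = U → U = ⊤
(q → q) ∧ p = ⊤ ∧ ⊤ = ⊤
They differ because Kleene's strong three-valued logic K3 and Łukasiewicz three-valued logic Ł3 treat U differently under implication.

U; ⊤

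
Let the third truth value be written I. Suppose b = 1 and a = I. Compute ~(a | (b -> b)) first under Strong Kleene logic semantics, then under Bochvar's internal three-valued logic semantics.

0; I

In Strong Kleene logic: b -> b = 1 -> 1 = 1
a | (b -> b) = I | 1 = 1
~(a | (b -> b)) = ~1 = 0
In Bochvar's internal three-valued logic: b -> b = 1 -> 1 = 1
a | (b -> b) = I | 1 = I
~(a | (b -> b)) = ~I = I
They differ because Strong Kleene logic and Bochvar's internal three-valued logic treat I differently under the binary connectives.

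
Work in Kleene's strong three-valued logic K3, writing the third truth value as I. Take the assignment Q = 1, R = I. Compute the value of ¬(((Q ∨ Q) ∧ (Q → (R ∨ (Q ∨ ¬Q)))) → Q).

Q ∨ Q = 1 ∨ 1 = 1
¬Q = ¬1 = 0
Q ∨ ¬Q = 1 ∨ 0 = 1
R ∨ (Q ∨ ¬Q) = I ∨ 1 = 1
Q → (R ∨ (Q ∨ ¬Q)) = 1 → 1 = 1
(Q ∨ Q) ∧ (Q → (R ∨ (Q ∨ ¬Q))) = 1 ∧ 1 = 1
((Q ∨ Q) ∧ (Q → (R ∨ (Q ∨ ¬Q)))) → Q = 1 → 1 = 1
¬(((Q ∨ Q) ∧ (Q → (R ∨ (Q ∨ ¬Q)))) → Q) = ¬1 = 0

0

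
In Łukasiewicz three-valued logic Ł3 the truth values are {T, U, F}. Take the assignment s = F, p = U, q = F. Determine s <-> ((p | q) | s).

U

p | q = U | F = U
(p | q) | s = U | F = U
s <-> ((p | q) | s) = F <-> U = U  [1 − |0−½|]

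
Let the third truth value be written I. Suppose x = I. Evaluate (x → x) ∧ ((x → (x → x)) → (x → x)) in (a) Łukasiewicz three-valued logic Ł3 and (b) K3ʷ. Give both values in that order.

In Łukasiewicz three-valued logic Ł3: x → x = I → I = 1  [min(1, 1−½+½)]
x → x = I → I = 1
x → (x → x) = I → 1 = 1
x → x = I → I = 1
(x → (x → x)) → (x → x) = 1 → 1 = 1
(x → x) ∧ ((x → (x → x)) → (x → x)) = 1 ∧ 1 = 1
In K3ʷ: x → x = I → I = I
x → x = I → I = I
x → (x → x) = I → I = I
x → x = I → I = I
(x → (x → x)) → (x → x) = I → I = I
(x → x) ∧ ((x → (x → x)) → (x → x)) = I ∧ I = I
They differ because Łukasiewicz three-valued logic Ł3 and K3ʷ treat I differently under the binary connectives.

1; I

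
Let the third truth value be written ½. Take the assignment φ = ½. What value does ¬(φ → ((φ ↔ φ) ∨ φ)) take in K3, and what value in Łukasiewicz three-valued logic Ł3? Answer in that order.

½; False

In K3: φ ↔ φ = ½ ↔ ½ = ½
(φ ↔ φ) ∨ φ = ½ ∨ ½ = ½
φ → ((φ ↔ φ) ∨ φ) = ½ → ½ = ½  [¬½ ∨ ½]
¬(φ → ((φ ↔ φ) ∨ φ)) = ¬½ = ½
In Łukasiewicz three-valued logic Ł3: φ ↔ φ = ½ ↔ ½ = True  [1 − |½−½|]
(φ ↔ φ) ∨ φ = True ∨ ½ = True
φ → ((φ ↔ φ) ∨ φ) = ½ → True = True
¬(φ → ((φ ↔ φ) ∨ φ)) = ¬True = False
They differ because K3 and Łukasiewicz three-valued logic Ł3 treat ½ differently under implication.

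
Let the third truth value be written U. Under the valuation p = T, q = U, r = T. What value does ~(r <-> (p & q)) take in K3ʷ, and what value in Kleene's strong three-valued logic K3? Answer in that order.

In K3ʷ: p & q = T & U = U
r <-> (p & q) = T <-> U = U
~(r <-> (p & q)) = ~U = U
In Kleene's strong three-valued logic K3: p & q = T & U = U
r <-> (p & q) = T <-> U = U
~(r <-> (p & q)) = ~U = U

U; U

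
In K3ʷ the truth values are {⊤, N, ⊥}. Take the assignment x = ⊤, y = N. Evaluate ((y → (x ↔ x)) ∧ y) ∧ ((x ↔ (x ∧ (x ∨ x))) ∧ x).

N

x ↔ x = ⊤ ↔ ⊤ = ⊤
y → (x ↔ x) = N → ⊤ = N  [any arg is the third value ⇒ result is the third value]
(y → (x ↔ x)) ∧ y = N ∧ N = N
x ∨ x = ⊤ ∨ ⊤ = ⊤
x ∧ (x ∨ x) = ⊤ ∧ ⊤ = ⊤
x ↔ (x ∧ (x ∨ x)) = ⊤ ↔ ⊤ = ⊤
(x ↔ (x ∧ (x ∨ x))) ∧ x = ⊤ ∧ ⊤ = ⊤
((y → (x ↔ x)) ∧ y) ∧ ((x ↔ (x ∧ (x ∨ x))) ∧ x) = N ∧ ⊤ = N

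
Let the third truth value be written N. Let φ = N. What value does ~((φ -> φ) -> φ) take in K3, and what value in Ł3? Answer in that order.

In K3: φ -> φ = N -> N = N  [~N | N]
(φ -> φ) -> φ = N -> N = N
~((φ -> φ) -> φ) = ~N = N
In Ł3: φ -> φ = N -> N = True  [min(1, 1−½+½)]
(φ -> φ) -> φ = True -> N = N
~((φ -> φ) -> φ) = ~N = N

N; N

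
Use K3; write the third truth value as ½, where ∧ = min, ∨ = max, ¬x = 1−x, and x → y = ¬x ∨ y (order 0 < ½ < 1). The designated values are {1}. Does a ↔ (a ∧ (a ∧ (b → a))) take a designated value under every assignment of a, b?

No

Countermodel: a=½, b=1 gives ½, which is not designated.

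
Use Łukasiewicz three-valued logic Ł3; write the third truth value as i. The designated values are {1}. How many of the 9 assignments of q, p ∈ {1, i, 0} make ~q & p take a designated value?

Designated under: (q=0, p=1).

1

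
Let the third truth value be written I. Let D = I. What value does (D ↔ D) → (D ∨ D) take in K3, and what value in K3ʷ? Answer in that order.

I; I

In K3: D ↔ D = I ↔ I = I
D ∨ D = I ∨ I = I
(D ↔ D) → (D ∨ D) = I → I = I  [¬I ∨ I]
In K3ʷ: D ↔ D = I ↔ I = I
D ∨ D = I ∨ I = I
(D ↔ D) → (D ∨ D) = I → I = I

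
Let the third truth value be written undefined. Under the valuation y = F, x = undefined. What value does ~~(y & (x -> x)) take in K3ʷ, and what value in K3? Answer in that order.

undefined; F

In K3ʷ: x -> x = undefined -> undefined = undefined  [any arg is the third value ⇒ result is the third value]
y & (x -> x) = F & undefined = undefined
~(y & (x -> x)) = ~undefined = undefined
~~(y & (x -> x)) = ~undefined = undefined
In K3: x -> x = undefined -> undefined = undefined  [~undefined | undefined]
y & (x -> x) = F & undefined = F
~(y & (x -> x)) = ~F = T
~~(y & (x -> x)) = ~T = F
They differ because K3ʷ and K3 treat undefined differently under the binary connectives.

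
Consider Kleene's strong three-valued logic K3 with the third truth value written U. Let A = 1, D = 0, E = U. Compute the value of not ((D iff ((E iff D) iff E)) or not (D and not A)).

E iff D = U iff 0 = U
(E iff D) iff E = U iff U = U
D iff ((E iff D) iff E) = 0 iff U = U
not A = not 1 = 0
D and not A = 0 and 0 = 0
not (D and not A) = not 0 = 1
(D iff ((E iff D) iff E)) or not (D and not A) = U or 1 = 1
not ((D iff ((E iff D) iff E)) or not (D and not A)) = not 1 = 0

0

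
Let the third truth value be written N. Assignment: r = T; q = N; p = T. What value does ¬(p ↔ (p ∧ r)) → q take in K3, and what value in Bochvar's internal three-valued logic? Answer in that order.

T; N

In K3: p ∧ r = T ∧ T = T
p ↔ (p ∧ r) = T ↔ T = T
¬(p ↔ (p ∧ r)) = ¬T = F
¬(p ↔ (p ∧ r)) → q = F → N = T
In Bochvar's internal three-valued logic: p ∧ r = T ∧ T = T
p ↔ (p ∧ r) = T ↔ T = T
¬(p ↔ (p ∧ r)) = ¬T = F
¬(p ↔ (p ∧ r)) → q = F → N = N  [any arg is the third value ⇒ result is the third value]
They differ because K3 and Bochvar's internal three-valued logic treat N differently under the binary connectives.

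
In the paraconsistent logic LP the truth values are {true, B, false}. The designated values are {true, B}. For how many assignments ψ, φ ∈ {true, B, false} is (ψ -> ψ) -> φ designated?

7

Of the 9 assignments, 7 give a value in {true, B}.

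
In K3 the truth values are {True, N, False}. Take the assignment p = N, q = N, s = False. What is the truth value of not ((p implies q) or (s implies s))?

False

p implies q = N implies N = N  [not N or N]
s implies s = False implies False = True
(p implies q) or (s implies s) = N or True = True
not ((p implies q) or (s implies s)) = not True = False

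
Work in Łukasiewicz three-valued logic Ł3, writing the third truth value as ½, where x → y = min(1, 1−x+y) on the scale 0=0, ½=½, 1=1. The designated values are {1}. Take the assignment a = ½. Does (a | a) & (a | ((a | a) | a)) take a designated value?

No

a | a = ½ | ½ = ½
a | a = ½ | ½ = ½
(a | a) | a = ½ | ½ = ½
a | ((a | a) | a) = ½ | ½ = ½
(a | a) & (a | ((a | a) | a)) = ½ & ½ = ½
½ ∉ {1}.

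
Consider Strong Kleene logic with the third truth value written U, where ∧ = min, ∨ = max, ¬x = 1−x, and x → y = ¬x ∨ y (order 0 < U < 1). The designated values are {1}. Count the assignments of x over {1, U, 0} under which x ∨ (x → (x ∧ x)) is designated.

2

x=1: 1 ✓
x=U: U ·
x=0: 1 ✓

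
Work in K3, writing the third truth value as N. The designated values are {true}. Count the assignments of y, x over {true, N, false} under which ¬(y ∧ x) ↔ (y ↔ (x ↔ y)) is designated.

Designated under: (y=false, x=true).

1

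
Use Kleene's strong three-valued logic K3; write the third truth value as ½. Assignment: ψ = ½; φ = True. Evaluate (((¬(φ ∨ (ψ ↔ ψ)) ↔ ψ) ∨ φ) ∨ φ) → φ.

ψ ↔ ψ = ½ ↔ ½ = ½
φ ∨ (ψ ↔ ψ) = True ∨ ½ = True
¬(φ ∨ (ψ ↔ ψ)) = ¬True = False
¬(φ ∨ (ψ ↔ ψ)) ↔ ψ = False ↔ ½ = ½
(¬(φ ∨ (ψ ↔ ψ)) ↔ ψ) ∨ φ = ½ ∨ True = True
((¬(φ ∨ (ψ ↔ ψ)) ↔ ψ) ∨ φ) ∨ φ = True ∨ True = True
(((¬(φ ∨ (ψ ↔ ψ)) ↔ ψ) ∨ φ) ∨ φ) → φ = True → True = True

True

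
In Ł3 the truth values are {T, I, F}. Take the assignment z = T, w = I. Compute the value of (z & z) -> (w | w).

I

z & z = T & T = T
w | w = I | I = I
(z & z) -> (w | w) = T -> I = I  [min(1, 1−1+½)]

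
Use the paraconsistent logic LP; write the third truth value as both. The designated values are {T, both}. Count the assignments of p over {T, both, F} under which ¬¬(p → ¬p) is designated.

p=T: F ·
p=both: both ✓
p=F: T ✓

2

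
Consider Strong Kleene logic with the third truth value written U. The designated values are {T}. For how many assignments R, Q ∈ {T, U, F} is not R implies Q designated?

5

Of the 9 assignments, 5 give a value in {T}.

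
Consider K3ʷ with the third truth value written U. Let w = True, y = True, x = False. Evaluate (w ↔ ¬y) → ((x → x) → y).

True

¬y = ¬True = False
w ↔ ¬y = True ↔ False = False
x → x = False → False = True
(x → x) → y = True → True = True
(w ↔ ¬y) → ((x → x) → y) = False → True = True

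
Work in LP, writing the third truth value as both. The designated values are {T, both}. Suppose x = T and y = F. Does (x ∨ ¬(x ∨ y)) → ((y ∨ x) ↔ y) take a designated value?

No

x ∨ y = T ∨ F = T
¬(x ∨ y) = ¬T = F
x ∨ ¬(x ∨ y) = T ∨ F = T
y ∨ x = F ∨ T = T
(y ∨ x) ↔ y = T ↔ F = F
(x ∨ ¬(x ∨ y)) → ((y ∨ x) ↔ y) = T → F = F
F ∉ {T, both}.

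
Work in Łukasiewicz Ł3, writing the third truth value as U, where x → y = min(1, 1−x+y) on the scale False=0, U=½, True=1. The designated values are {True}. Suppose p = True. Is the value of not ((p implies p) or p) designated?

No

p implies p = True implies True = True
(p implies p) or p = True or True = True
not ((p implies p) or p) = not True = False
False ∉ {True}.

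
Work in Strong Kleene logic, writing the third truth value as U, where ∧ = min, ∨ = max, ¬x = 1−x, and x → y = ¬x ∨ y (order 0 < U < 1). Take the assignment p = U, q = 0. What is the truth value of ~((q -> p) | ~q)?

0

q -> p = 0 -> U = 1  [~0 | U]
~q = ~0 = 1
(q -> p) | ~q = 1 | 1 = 1
~((q -> p) | ~q) = ~1 = 0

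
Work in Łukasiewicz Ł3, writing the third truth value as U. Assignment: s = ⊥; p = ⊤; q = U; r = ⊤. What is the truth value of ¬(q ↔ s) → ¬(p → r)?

q ↔ s = U ↔ ⊥ = U  [1 − |½−0|]
¬(q ↔ s) = ¬U = U
p → r = ⊤ → ⊤ = ⊤
¬(p → r) = ¬⊤ = ⊥
¬(q ↔ s) → ¬(p → r) = U → ⊥ = U

U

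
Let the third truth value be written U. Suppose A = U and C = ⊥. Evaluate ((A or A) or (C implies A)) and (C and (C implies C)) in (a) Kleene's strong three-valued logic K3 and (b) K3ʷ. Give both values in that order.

⊥; U

In Kleene's strong three-valued logic K3: A or A = U or U = U
C implies A = ⊥ implies U = ⊤  [not ⊥ or U]
(A or A) or (C implies A) = U or ⊤ = ⊤
C implies C = ⊥ implies ⊥ = ⊤
C and (C implies C) = ⊥ and ⊤ = ⊥
((A or A) or (C implies A)) and (C and (C implies C)) = ⊤ and ⊥ = ⊥
In K3ʷ: A or A = U or U = U
C implies A = ⊥ implies U = U  [any arg is the third value ⇒ result is the third value]
(A or A) or (C implies A) = U or U = U
C implies C = ⊥ implies ⊥ = ⊤
C and (C implies C) = ⊥ and ⊤ = ⊥
((A or A) or (C implies A)) and (C and (C implies C)) = U and ⊥ = U
They differ because Kleene's strong three-valued logic K3 and K3ʷ treat U differently under the binary connectives.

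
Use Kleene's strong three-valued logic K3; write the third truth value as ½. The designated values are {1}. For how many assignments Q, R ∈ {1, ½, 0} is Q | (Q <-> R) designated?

4

Designated under: (Q=1, R=1); (Q=1, R=½); (Q=1, R=0); (Q=0, R=0).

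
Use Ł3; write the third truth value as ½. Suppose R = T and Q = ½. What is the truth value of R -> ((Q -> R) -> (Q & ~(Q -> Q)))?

F

Q -> R = ½ -> T = T
Q -> Q = ½ -> ½ = T
~(Q -> Q) = ~T = F
Q & ~(Q -> Q) = ½ & F = F
(Q -> R) -> (Q & ~(Q -> Q)) = T -> F = F
R -> ((Q -> R) -> (Q & ~(Q -> Q))) = T -> F = F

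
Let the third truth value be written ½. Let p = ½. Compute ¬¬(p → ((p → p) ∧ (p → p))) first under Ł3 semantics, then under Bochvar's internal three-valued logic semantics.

In Ł3: p → p = ½ → ½ = True  [min(1, 1−½+½)]
p → p = ½ → ½ = True
(p → p) ∧ (p → p) = True ∧ True = True
p → ((p → p) ∧ (p → p)) = ½ → True = True
¬(p → ((p → p) ∧ (p → p))) = ¬True = False
¬¬(p → ((p → p) ∧ (p → p))) = ¬False = True
In Bochvar's internal three-valued logic: p → p = ½ → ½ = ½  [any arg is the third value ⇒ result is the third value]
p → p = ½ → ½ = ½
(p → p) ∧ (p → p) = ½ ∧ ½ = ½
p → ((p → p) ∧ (p → p)) = ½ → ½ = ½
¬(p → ((p → p) ∧ (p → p))) = ¬½ = ½
¬¬(p → ((p → p) ∧ (p → p))) = ¬½ = ½
They differ because Ł3 and Bochvar's internal three-valued logic treat ½ differently under the binary connectives.

True; ½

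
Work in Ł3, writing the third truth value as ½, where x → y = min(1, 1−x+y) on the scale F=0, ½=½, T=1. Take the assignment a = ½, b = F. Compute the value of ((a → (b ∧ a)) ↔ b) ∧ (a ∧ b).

F

b ∧ a = F ∧ ½ = F
a → (b ∧ a) = ½ → F = ½
(a → (b ∧ a)) ↔ b = ½ ↔ F = ½
a ∧ b = ½ ∧ F = F
((a → (b ∧ a)) ↔ b) ∧ (a ∧ b) = ½ ∧ F = F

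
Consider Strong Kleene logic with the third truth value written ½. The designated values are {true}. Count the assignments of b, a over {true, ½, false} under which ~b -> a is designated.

5

Of the 9 assignments, 5 give a value in {true}.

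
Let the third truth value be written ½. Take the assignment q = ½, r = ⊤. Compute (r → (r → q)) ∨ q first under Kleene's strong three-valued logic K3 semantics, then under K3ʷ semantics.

½; ½

In Kleene's strong three-valued logic K3: r → q = ⊤ → ½ = ½
r → (r → q) = ⊤ → ½ = ½
(r → (r → q)) ∨ q = ½ ∨ ½ = ½
In K3ʷ: r → q = ⊤ → ½ = ½  [any arg is the third value ⇒ result is the third value]
r → (r → q) = ⊤ → ½ = ½
(r → (r → q)) ∨ q = ½ ∨ ½ = ½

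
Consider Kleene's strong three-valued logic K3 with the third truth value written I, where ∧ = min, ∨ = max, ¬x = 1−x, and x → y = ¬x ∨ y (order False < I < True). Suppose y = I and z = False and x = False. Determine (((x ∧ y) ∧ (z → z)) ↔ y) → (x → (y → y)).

x ∧ y = False ∧ I = False
z → z = False → False = True
(x ∧ y) ∧ (z → z) = False ∧ True = False
((x ∧ y) ∧ (z → z)) ↔ y = False ↔ I = I
y → y = I → I = I  [¬I ∨ I]
x → (y → y) = False → I = True
(((x ∧ y) ∧ (z → z)) ↔ y) → (x → (y → y)) = I → True = True

True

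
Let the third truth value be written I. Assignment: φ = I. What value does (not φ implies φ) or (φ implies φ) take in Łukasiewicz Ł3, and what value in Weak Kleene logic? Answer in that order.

1; I

In Łukasiewicz Ł3: not φ = not I = I
not φ implies φ = I implies I = 1
φ implies φ = I implies I = 1
(not φ implies φ) or (φ implies φ) = 1 or 1 = 1
In Weak Kleene logic: not φ = not I = I
not φ implies φ = I implies I = I  [any arg is the third value ⇒ result is the third value]
φ implies φ = I implies I = I
(not φ implies φ) or (φ implies φ) = I or I = I
They differ because Łukasiewicz Ł3 and Weak Kleene logic treat I differently under the binary connectives.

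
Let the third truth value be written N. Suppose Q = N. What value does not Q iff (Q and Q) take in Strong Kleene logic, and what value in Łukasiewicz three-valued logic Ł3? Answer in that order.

In Strong Kleene logic: not Q = not N = N
Q and Q = N and N = N
not Q iff (Q and Q) = N iff N = N
In Łukasiewicz three-valued logic Ł3: not Q = not N = N
Q and Q = N and N = N
not Q iff (Q and Q) = N iff N = ⊤  [1 − |½−½|]
They differ because Strong Kleene logic and Łukasiewicz three-valued logic Ł3 treat N differently under implication.

N; ⊤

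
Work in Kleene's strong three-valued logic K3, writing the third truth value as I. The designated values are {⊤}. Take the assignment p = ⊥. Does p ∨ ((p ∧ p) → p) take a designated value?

p ∧ p = ⊥ ∧ ⊥ = ⊥
(p ∧ p) → p = ⊥ → ⊥ = ⊤
p ∨ ((p ∧ p) → p) = ⊥ ∨ ⊤ = ⊤
⊤ ∈ {⊤}.

Yes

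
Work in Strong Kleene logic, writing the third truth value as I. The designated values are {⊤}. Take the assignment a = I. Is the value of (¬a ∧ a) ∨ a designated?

¬a = ¬I = I
¬a ∧ a = I ∧ I = I
(¬a ∧ a) ∨ a = I ∨ I = I
I ∉ {⊤}.

No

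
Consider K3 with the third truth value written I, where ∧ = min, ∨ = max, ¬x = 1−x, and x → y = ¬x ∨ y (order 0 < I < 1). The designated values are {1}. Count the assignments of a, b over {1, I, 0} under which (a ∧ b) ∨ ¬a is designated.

4

Designated under: (a=1, b=1); (a=0, b=1); (a=0, b=I); (a=0, b=0).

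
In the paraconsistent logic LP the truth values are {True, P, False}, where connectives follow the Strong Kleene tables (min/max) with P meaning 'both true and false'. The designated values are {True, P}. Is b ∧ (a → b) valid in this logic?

Countermodel: b=False, a=True gives False, which is not designated.

No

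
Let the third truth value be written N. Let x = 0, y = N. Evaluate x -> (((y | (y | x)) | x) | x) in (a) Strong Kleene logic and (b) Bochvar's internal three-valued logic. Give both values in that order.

In Strong Kleene logic: y | x = N | 0 = N
y | (y | x) = N | N = N
(y | (y | x)) | x = N | 0 = N
((y | (y | x)) | x) | x = N | 0 = N
x -> (((y | (y | x)) | x) | x) = 0 -> N = 1  [~0 | N]
In Bochvar's internal three-valued logic: y | x = N | 0 = N
y | (y | x) = N | N = N
(y | (y | x)) | x = N | 0 = N
((y | (y | x)) | x) | x = N | 0 = N
x -> (((y | (y | x)) | x) | x) = 0 -> N = N
They differ because Strong Kleene logic and Bochvar's internal three-valued logic treat N differently under the binary connectives.

1; N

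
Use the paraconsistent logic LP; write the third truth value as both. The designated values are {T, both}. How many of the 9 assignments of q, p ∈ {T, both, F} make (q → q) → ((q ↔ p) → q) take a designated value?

8

Of the 9 assignments, 8 give a value in {T, both}.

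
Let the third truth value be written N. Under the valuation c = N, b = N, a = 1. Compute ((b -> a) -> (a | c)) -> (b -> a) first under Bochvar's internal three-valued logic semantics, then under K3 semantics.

In Bochvar's internal three-valued logic: b -> a = N -> 1 = N
a | c = 1 | N = N
(b -> a) -> (a | c) = N -> N = N
b -> a = N -> 1 = N
((b -> a) -> (a | c)) -> (b -> a) = N -> N = N
In K3: b -> a = N -> 1 = 1  [~N | 1]
a | c = 1 | N = 1
(b -> a) -> (a | c) = 1 -> 1 = 1
b -> a = N -> 1 = 1
((b -> a) -> (a | c)) -> (b -> a) = 1 -> 1 = 1
They differ because Bochvar's internal three-valued logic and K3 treat N differently under the binary connectives.

N; 1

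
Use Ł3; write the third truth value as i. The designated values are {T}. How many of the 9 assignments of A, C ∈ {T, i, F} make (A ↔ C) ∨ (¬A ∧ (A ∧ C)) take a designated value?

Designated under: (A=T, C=T); (A=i, C=i); (A=F, C=F).

3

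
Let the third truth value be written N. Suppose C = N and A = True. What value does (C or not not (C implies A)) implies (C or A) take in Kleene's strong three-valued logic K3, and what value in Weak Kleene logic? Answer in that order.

In Kleene's strong three-valued logic K3: C implies A = N implies True = True
not (C implies A) = not True = False
not not (C implies A) = not False = True
C or not not (C implies A) = N or True = True
C or A = N or True = True
(C or not not (C implies A)) implies (C or A) = True implies True = True
In Weak Kleene logic: C implies A = N implies True = N  [any arg is the third value ⇒ result is the third value]
not (C implies A) = not N = N
not not (C implies A) = not N = N
C or not not (C implies A) = N or N = N
C or A = N or True = N
(C or not not (C implies A)) implies (C or A) = N implies N = N
They differ because Kleene's strong three-valued logic K3 and Weak Kleene logic treat N differently under the binary connectives.

True; N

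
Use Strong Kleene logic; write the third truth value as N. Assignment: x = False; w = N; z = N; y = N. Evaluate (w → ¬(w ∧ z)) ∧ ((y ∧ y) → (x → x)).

N

w ∧ z = N ∧ N = N
¬(w ∧ z) = ¬N = N
w → ¬(w ∧ z) = N → N = N  [¬N ∨ N]
y ∧ y = N ∧ N = N
x → x = False → False = True
(y ∧ y) → (x → x) = N → True = True
(w → ¬(w ∧ z)) ∧ ((y ∧ y) → (x → x)) = N ∧ True = N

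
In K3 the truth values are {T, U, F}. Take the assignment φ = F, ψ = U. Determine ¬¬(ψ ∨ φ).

ψ ∨ φ = U ∨ F = U
¬(ψ ∨ φ) = ¬U = U
¬¬(ψ ∨ φ) = ¬U = U

U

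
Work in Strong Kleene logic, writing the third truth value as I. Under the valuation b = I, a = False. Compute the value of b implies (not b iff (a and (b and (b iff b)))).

not b = not I = I
b iff b = I iff I = I
b and (b iff b) = I and I = I
a and (b and (b iff b)) = False and I = False
not b iff (a and (b and (b iff b))) = I iff False = I
b implies (not b iff (a and (b and (b iff b)))) = I implies I = I  [not I or I]

I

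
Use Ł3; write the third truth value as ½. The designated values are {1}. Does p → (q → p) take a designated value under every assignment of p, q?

Yes

Every assignment of p, q over {1, ½, 0} gives a value in {1}.
In particular, with p=½, q=½: p → (q → p) = 1.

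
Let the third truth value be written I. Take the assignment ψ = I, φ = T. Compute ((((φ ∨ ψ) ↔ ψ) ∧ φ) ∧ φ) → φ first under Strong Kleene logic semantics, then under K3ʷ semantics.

T; I

In Strong Kleene logic: φ ∨ ψ = T ∨ I = T
(φ ∨ ψ) ↔ ψ = T ↔ I = I
((φ ∨ ψ) ↔ ψ) ∧ φ = I ∧ T = I
(((φ ∨ ψ) ↔ ψ) ∧ φ) ∧ φ = I ∧ T = I
((((φ ∨ ψ) ↔ ψ) ∧ φ) ∧ φ) → φ = I → T = T
In K3ʷ: φ ∨ ψ = T ∨ I = I
(φ ∨ ψ) ↔ ψ = I ↔ I = I
((φ ∨ ψ) ↔ ψ) ∧ φ = I ∧ T = I
(((φ ∨ ψ) ↔ ψ) ∧ φ) ∧ φ = I ∧ T = I
((((φ ∨ ψ) ↔ ψ) ∧ φ) ∧ φ) → φ = I → T = I
They differ because Strong Kleene logic and K3ʷ treat I differently under the binary connectives.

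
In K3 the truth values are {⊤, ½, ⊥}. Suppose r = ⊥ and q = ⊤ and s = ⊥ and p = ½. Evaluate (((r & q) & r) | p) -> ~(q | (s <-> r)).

½

r & q = ⊥ & ⊤ = ⊥
(r & q) & r = ⊥ & ⊥ = ⊥
((r & q) & r) | p = ⊥ | ½ = ½
s <-> r = ⊥ <-> ⊥ = ⊤
q | (s <-> r) = ⊤ | ⊤ = ⊤
~(q | (s <-> r)) = ~⊤ = ⊥
(((r & q) & r) | p) -> ~(q | (s <-> r)) = ½ -> ⊥ = ½  [~½ | ⊥]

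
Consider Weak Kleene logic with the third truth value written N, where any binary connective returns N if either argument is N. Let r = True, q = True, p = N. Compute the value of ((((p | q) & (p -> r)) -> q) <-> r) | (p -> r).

p | q = N | True = N
p -> r = N -> True = N  [any arg is the third value ⇒ result is the third value]
(p | q) & (p -> r) = N & N = N
((p | q) & (p -> r)) -> q = N -> True = N
(((p | q) & (p -> r)) -> q) <-> r = N <-> True = N
p -> r = N -> True = N
((((p | q) & (p -> r)) -> q) <-> r) | (p -> r) = N | N = N

N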